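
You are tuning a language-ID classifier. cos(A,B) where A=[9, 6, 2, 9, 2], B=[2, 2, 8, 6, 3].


A·B = 9·2 + 6·2 + 2·8 + 9·6 + 2·3 = 106
‖A‖ = √206 = 14.3527, ‖B‖ = √117 = 10.8167
cos = 106/(√206·√117) = 106/√24102 = 0.6828

0.6828


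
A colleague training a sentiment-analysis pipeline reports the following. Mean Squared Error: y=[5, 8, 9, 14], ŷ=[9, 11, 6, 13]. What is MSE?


Squared errors: (5-9)²=16, (8-11)²=9, (9-6)²=9, (14-13)²=1
Sum = 35
MSE = 35/4 = 35/4

35/4


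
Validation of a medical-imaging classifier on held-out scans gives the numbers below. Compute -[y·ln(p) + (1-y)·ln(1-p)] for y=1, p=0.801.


BCE = -[y·ln(p) + (1-y)·ln(1-p)]
= -1·ln(0.801) - 0
= -ln(0.801) = 0.2219

0.2219


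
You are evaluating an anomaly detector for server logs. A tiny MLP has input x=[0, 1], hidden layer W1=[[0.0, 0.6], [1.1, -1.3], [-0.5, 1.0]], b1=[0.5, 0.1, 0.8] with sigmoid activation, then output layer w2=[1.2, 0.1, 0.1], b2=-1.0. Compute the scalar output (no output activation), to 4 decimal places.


z1[0] = (0.0)·(0) + (0.6)·(1) + 0.5 = 1.1
z1[1] = (1.1)·(0) + (-1.3)·(1) + 0.1 = -1.2
z1[2] = (-0.5)·(0) + (1.0)·(1) + 0.8 = 1.8
h = sigmoid(z1) = [0.7503, 0.2315, 0.8581]
output = (1.2)·(0.7503) + (0.1)·(0.2315) + (0.1)·(0.8581) - 1.0 = 0.0093

0.0093


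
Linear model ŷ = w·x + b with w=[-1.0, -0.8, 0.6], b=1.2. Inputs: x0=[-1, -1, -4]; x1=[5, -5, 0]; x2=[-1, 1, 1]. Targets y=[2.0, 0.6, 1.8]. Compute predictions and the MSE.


ŷ0 = (-1.0)·(-1) + (-0.8)·(-1) + (0.6)·(-4) + 1.2 = 0.6
ŷ1 = (-1.0)·(5) + (-0.8)·(-5) + (0.6)·(0) + 1.2 = 0.2
ŷ2 = (-1.0)·(-1) + (-0.8)·(1) + (0.6)·(1) + 1.2 = 2.0
errors² = [1.96, 0.16, 0.04]
MSE = 2.1600/3 = 0.72

0.72


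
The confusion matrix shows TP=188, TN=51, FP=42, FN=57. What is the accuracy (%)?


Accuracy = (TP+TN)/(TP+TN+FP+FN)
= (188+51)/(338)
= 239/338 = 70.71%

70.71%


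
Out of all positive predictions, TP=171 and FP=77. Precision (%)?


Precision = TP/(TP+FP)
= 171/(171+77)
= 171/248 = 68.95%

68.95%


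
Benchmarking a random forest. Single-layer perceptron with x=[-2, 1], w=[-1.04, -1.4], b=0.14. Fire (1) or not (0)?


z = (-2)·(-1.04) + (1)·(-1.4) + 0.14
  = 0.82
step(z) = 1 (z≥0)

1


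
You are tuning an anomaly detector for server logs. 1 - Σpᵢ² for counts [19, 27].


Probabilities: [19/46, 27/46] ≈ [0.413, 0.587]
Σpᵢ² = (361 + 729)/46² = 1090/2116
Gini = 1 - Σpᵢ² = 1 - 1090/2116 = 0.4849

0.4849


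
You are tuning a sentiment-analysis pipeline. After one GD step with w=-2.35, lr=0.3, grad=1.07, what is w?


w_new = w - α·∇
= -2.35 - 0.3·1.07
= -2.35 - 0.321
= -2.671

-2.671


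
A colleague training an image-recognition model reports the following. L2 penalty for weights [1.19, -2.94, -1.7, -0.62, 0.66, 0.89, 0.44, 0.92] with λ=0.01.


‖w‖₂² = (1.19)² + (-2.94)² + (-1.7)² + (-0.62)² + (0.66)² + (0.89)² + (0.44)² + (0.92)²
     = 1.4161 + 8.6436 + 2.89 + 0.3844 + 0.4356 + 0.7921 + 0.1936 + 0.8464
     = 15.6018
λ·‖w‖₂² = 0.01·15.6018 = 0.156018

0.156018


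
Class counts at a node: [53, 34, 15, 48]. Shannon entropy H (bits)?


Probabilities: [53/150, 34/150, 15/150, 48/150] ≈ [0.3533, 0.2267, 0.1, 0.32]
H = -((53/150)·log₂(53/150) + (34/150)·log₂(34/150) + (15/150)·log₂(15/150) + (48/150)·log₂(48/150))
  = 1.8739 bits

1.8739 bits


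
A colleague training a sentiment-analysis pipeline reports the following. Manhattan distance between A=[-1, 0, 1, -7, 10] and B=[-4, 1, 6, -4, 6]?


d = |-1+ 4| + |0-1| + |1-6| + |-7+ 4| + |10-6|
  = 3 + 1 + 5 + 3 + 4
  = 16

16


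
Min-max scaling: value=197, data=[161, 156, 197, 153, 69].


min=69, max=197
(197-69)/(197-69) = 128/128 = 1.0

1.0


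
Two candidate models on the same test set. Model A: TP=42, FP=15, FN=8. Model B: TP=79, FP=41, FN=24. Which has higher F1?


Model A: P=42/57=0.7368, R=42/50=0.84, F1=2PR/(P+R)=2TP/(2TP+FP+FN)=84/107=0.785
Model B: P=79/120=0.6583, R=79/103=0.767, F1=2PR/(P+R)=2TP/(2TP+FP+FN)=158/223=0.7085
0.785 > 0.7085 → Model A

Model A


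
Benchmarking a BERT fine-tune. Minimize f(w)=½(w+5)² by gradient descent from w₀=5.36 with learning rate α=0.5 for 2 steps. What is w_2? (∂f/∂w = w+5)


step 1: grad = 5.36+5 = 10.36; w = 5.36 - 0.5·(10.36) = 0.18
step 2: grad = 0.18+5 = 5.18; w = 0.18 - 0.5·(5.18) = -2.41

-2.41


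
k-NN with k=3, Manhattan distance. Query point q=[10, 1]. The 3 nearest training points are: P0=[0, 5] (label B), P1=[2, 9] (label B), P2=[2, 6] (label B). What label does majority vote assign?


d(q,P0) = 14  (label B)
d(q,P1) = 16  (label B)
d(q,P2) = 13  (label B)
Votes: A=0, B=3
Majority → B

B


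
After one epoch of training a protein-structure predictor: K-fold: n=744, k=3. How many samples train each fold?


Fold size = 744/3 = 248
Training per fold = 744 - 248 = 496

496


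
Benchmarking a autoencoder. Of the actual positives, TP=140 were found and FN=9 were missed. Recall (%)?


Recall = TP/(TP+FN)
= 140/(140+9)
= 140/149 = 93.96%

93.96%


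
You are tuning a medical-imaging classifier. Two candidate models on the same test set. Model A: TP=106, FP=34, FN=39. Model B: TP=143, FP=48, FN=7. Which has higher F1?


Model A: P=106/140=0.7571, R=106/145=0.731, F1=2PR/(P+R)=2TP/(2TP+FP+FN)=212/285=0.7439
Model B: P=143/191=0.7487, R=143/150=0.9533, F1=2PR/(P+R)=2TP/(2TP+FP+FN)=286/341=0.8387
0.7439 < 0.8387 → Model B

Model B


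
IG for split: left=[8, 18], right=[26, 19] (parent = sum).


Parent = [34, 37], H_parent = 0.9987
H_left = 0.8905 (n=26), H_right = 0.9825 (n=45)
H_children = (26/71)·0.8905 + (45/71)·0.9825 = 0.9488
IG = 0.9987 - 0.9488 = 0.0499

0.0499


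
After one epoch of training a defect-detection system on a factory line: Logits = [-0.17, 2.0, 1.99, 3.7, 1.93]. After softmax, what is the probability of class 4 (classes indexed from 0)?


Exponentials: e^-0.17=0.8437, e^2.0=7.3891, e^1.99=7.3155, e^3.7=40.4473, e^1.93=6.8895
Sum = 62.8851
Softmax = [0.0134, 0.1175, 0.1163, 0.6432, 0.1096]
p[4] = 6.8895/62.8851 = 0.1096

0.1096


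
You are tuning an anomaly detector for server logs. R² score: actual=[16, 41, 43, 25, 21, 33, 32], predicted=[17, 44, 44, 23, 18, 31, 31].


ȳ = 30.1429
SS_res = Σ(y-ŷ)² = 29
SS_tot = Σ(y-ȳ)² = 604.86
R² = 1 - SS_res/SS_tot = 1 - 0.0479 = 0.9521

0.9521


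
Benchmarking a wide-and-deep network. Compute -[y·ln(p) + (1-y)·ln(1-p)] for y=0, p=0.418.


BCE = -[y·ln(p) + (1-y)·ln(1-p)]
= -0 - 1·ln(1-0.418)
= -ln(0.582) = 0.5413

0.5413


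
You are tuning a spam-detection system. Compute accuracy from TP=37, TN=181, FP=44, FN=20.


Accuracy = (TP+TN)/(TP+TN+FP+FN)
= (37+181)/(282)
= 218/282 = 77.3%

77.3%


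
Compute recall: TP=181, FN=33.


Recall = TP/(TP+FN)
= 181/(181+33)
= 181/214 = 84.58%

84.58%


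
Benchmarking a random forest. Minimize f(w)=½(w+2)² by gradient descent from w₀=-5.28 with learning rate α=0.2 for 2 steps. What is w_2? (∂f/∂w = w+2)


step 1: grad = -5.28+2 = -3.28; w = -5.28 - 0.2·(-3.28) = -4.624
step 2: grad = -4.624+2 = -2.624; w = -4.624 - 0.2·(-2.624) = -4.0992

-4.0992


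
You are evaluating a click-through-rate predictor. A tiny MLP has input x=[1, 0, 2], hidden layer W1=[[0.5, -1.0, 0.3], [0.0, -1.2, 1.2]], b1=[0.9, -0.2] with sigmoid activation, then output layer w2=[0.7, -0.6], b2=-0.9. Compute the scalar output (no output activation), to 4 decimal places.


z1[0] = (0.5)·(1) + (-1.0)·(0) + (0.3)·(2) + 0.9 = 2.0
z1[1] = (0.0)·(1) + (-1.2)·(0) + (1.2)·(2) - 0.2 = 2.2
h = sigmoid(z1) = [0.8808, 0.9002]
output = (0.7)·(0.8808) + (-0.6)·(0.9002) - 0.9 = -0.8236

-0.8236


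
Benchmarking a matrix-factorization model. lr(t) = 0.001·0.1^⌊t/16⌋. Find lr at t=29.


n_drops = ⌊29/16⌋ = 1
lr = 0.001·0.1^1 = 0.001·0.1 = 0.0001

0.0001


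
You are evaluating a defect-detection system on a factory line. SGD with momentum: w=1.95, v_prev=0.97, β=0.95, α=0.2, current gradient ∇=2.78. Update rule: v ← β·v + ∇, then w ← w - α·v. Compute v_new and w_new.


v_new = 0.95·0.97 + 2.78 = 0.9215 + 2.78 = 3.7015
w_new = 1.95 - 0.2·3.7015 = 1.95 - 0.7403 = 1.2097

v_new=3.7015, w_new=1.2097


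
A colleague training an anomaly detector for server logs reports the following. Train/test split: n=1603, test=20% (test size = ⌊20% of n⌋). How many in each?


Test = ⌊1603·20/100⌋ = 320
Train = 1603 - 320 = 1283

Train: 1283, Test: 320


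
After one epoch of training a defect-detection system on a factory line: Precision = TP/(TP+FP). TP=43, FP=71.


Precision = TP/(TP+FP)
= 43/(43+71)
= 43/114 = 37.72%

37.72%


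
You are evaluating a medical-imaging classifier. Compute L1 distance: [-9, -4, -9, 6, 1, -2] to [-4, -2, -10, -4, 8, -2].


d = |-9+ 4| + |-4+ 2| + |-9+ 10| + |6+ 4| + |1-8| + |-2+ 2|
  = 5 + 2 + 1 + 10 + 7 + 0
  = 25

25


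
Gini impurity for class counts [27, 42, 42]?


Probabilities: [27/111, 42/111, 42/111] ≈ [0.2432, 0.3784, 0.3784]
Σpᵢ² = (729 + 1764 + 1764)/111² = 4257/12321
Gini = 1 - Σpᵢ² = 1 - 4257/12321 = 0.6545

0.6545


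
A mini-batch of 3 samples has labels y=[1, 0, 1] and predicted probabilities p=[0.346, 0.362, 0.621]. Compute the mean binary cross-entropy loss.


L[0] = -ln(0.346) = 1.0613
L[1] = -ln(1-0.362) = -ln(0.638) = 0.4494
L[2] = -ln(0.621) = 0.4764
mean = (1.0613 + 0.4494 + 0.4764)/3 = 0.6624

0.6624


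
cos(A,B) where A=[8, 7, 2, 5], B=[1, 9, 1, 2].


A·B = 8·1 + 7·9 + 2·1 + 5·2 = 83
‖A‖ = √142 = 11.9164, ‖B‖ = √87 = 9.3274
cos = 83/(√142·√87) = 83/√12354 = 0.7467

0.7467


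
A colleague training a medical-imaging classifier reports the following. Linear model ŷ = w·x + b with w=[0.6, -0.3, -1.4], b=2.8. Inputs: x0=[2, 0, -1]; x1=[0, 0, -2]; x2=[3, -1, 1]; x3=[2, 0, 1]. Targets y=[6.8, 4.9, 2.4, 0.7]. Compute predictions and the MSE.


ŷ0 = (0.6)·(2) + (-0.3)·(0) + (-1.4)·(-1) + 2.8 = 5.4
ŷ1 = (0.6)·(0) + (-0.3)·(0) + (-1.4)·(-2) + 2.8 = 5.6
ŷ2 = (0.6)·(3) + (-0.3)·(-1) + (-1.4)·(1) + 2.8 = 3.5
ŷ3 = (0.6)·(2) + (-0.3)·(0) + (-1.4)·(1) + 2.8 = 2.6
errors² = [1.96, 0.49, 1.21, 3.61]
MSE = 7.2700/4 = 1.8175

1.8175


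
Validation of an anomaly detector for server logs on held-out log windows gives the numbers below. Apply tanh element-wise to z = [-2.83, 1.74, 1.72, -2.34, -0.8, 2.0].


tanh(-2.83) = -0.9931
tanh(1.74) = 0.9402
tanh(1.72) = 0.9379
tanh(-2.34) = -0.9816
tanh(-0.8) = -0.664
tanh(2.0) = 0.964
result = [-0.9931, 0.9402, 0.9379, -0.9816, -0.664, 0.964]

[-0.9931, 0.9402, 0.9379, -0.9816, -0.664, 0.964]


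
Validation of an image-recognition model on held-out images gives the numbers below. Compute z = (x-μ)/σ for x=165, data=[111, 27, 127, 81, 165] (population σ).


μ = 102.2, σ = 46.3482
z = (165 - 102.2)/46.3482 = 1.355

1.355


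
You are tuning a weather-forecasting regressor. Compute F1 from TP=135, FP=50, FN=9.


Precision = 135/185 = 0.7297
Recall = 135/144 = 0.9375
F1 = 2·P·R/(P+R) = 2·TP/(2·TP+FP+FN) = 270/(270+50+9) = 270/329 = 0.8207

0.8207


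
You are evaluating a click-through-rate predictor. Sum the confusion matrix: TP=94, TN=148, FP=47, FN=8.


Total = TP + TN + FP + FN
= 94 + 148 + 47 + 8
= 297
(Predicted positive: 141, predicted negative: 156)

297


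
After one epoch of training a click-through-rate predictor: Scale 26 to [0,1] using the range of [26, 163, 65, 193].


min=26, max=193
(26-26)/(193-26) = 0/167 = 0.0

0.0


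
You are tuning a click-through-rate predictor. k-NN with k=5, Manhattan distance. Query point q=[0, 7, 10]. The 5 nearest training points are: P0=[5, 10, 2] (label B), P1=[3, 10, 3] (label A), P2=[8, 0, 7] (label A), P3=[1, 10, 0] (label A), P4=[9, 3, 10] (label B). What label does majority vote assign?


d(q,P0) = 16  (label B)
d(q,P1) = 13  (label A)
d(q,P2) = 18  (label A)
d(q,P3) = 14  (label A)
d(q,P4) = 13  (label B)
Votes: A=3, B=2
Majority → A

A


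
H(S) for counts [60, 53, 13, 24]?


Probabilities: [60/150, 53/150, 13/150, 24/150] ≈ [0.4, 0.3533, 0.0867, 0.16]
H = -((60/150)·log₂(60/150) + (53/150)·log₂(53/150) + (13/150)·log₂(13/150) + (24/150)·log₂(24/150))
  = 1.7879 bits

1.7879 bits


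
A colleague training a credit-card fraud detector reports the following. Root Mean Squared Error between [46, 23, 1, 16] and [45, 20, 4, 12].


MSE = 35/4 = 8.75
RMSE = √(35/4) = 2.958

2.958


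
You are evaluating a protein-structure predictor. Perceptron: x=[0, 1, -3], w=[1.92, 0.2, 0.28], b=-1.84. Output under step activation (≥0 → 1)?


z = (0)·(1.92) + (1)·(0.2) + (-3)·(0.28) - 1.84
  = -2.48
step(z) = 0 (z<0)

0


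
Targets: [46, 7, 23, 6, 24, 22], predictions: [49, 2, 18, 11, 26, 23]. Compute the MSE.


Squared errors: (46-49)²=9, (7-2)²=25, (23-18)²=25, (6-11)²=25, (24-26)²=4, (22-23)²=1
Sum = 89
MSE = 89/6 = 89/6

89/6


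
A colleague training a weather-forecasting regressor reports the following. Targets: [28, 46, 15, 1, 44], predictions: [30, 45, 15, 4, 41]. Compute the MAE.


Absolute errors: |28-30|=2, |46-45|=1, |15-15|=0, |1-4|=3, |44-41|=3
Sum = 9
MAE = 9/5 = 9/5

9/5


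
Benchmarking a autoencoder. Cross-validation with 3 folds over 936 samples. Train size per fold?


Fold size = 936/3 = 312
Training per fold = 936 - 312 = 624

624


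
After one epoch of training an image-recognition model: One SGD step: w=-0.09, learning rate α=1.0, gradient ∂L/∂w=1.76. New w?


w_new = w - α·∇
= -0.09 - 1.0·1.76
= -0.09 - 1.76
= -1.85

-1.85


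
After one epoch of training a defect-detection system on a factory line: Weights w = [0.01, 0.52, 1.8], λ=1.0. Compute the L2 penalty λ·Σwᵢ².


‖w‖₂² = (0.01)² + (0.52)² + (1.8)²
     = 0.0001 + 0.2704 + 3.24
     = 3.5105
λ·‖w‖₂² = 1.0·3.5105 = 3.5105

3.5105


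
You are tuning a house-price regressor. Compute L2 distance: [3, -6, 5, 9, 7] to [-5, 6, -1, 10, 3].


d = √((3+ 5)² + (-6-6)² + (5+ 1)² + (9-10)² + (7-3)²)
  = √(64 + 144 + 36 + 1 + 16)
  = √261 = 16.1555

16.1555


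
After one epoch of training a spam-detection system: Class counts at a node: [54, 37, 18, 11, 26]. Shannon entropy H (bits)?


Probabilities: [54/146, 37/146, 18/146, 11/146, 26/146] ≈ [0.3699, 0.2534, 0.1233, 0.0753, 0.1781]
H = -((54/146)·log₂(54/146) + (37/146)·log₂(37/146) + (18/146)·log₂(18/146) + (11/146)·log₂(11/146) + (26/146)·log₂(26/146))
  = 2.1293 bits

2.1293 bits


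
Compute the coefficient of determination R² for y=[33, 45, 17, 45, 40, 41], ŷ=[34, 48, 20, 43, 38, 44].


ȳ = 36.8333
SS_res = Σ(y-ŷ)² = 36
SS_tot = Σ(y-ȳ)² = 568.83
R² = 1 - SS_res/SS_tot = 1 - 0.0633 = 0.9367

0.9367


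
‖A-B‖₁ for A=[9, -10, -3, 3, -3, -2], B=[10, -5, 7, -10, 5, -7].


d = |9-10| + |-10+ 5| + |-3-7| + |3+ 10| + |-3-5| + |-2+ 7|
  = 1 + 5 + 10 + 13 + 8 + 5
  = 42

42


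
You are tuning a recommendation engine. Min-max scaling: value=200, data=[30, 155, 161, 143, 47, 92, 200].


min=30, max=200
(200-30)/(200-30) = 170/170 = 1.0

1.0


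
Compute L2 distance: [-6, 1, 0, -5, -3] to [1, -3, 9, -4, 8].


d = √((-6-1)² + (1+ 3)² + (0-9)² + (-5+ 4)² + (-3-8)²)
  = √(49 + 16 + 81 + 1 + 121)
  = √268 = 16.3707

16.3707


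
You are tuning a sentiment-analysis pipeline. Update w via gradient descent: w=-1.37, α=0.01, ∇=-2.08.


w_new = w - α·∇
= -1.37 - 0.01·-2.08
= -1.37 + 0.0208
= -1.3492

-1.3492


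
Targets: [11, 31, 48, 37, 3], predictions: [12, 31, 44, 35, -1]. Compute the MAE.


Absolute errors: |11-12|=1, |31-31|=0, |48-44|=4, |37-35|=2, |3+ 1|=4
Sum = 11
MAE = 11/5 = 11/5

11/5


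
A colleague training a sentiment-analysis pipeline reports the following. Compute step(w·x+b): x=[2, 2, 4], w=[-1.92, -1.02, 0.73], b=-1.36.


z = (2)·(-1.92) + (2)·(-1.02) + (4)·(0.73) - 1.36
  = -4.32
step(z) = 0 (z<0)

0


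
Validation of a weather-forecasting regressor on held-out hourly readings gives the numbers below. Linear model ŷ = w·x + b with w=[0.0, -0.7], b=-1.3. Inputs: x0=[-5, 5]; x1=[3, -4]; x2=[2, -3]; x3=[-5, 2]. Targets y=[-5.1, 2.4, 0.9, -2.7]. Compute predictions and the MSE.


ŷ0 = (0.0)·(-5) + (-0.7)·(5) - 1.3 = -4.8
ŷ1 = (0.0)·(3) + (-0.7)·(-4) - 1.3 = 1.5
ŷ2 = (0.0)·(2) + (-0.7)·(-3) - 1.3 = 0.8
ŷ3 = (0.0)·(-5) + (-0.7)·(2) - 1.3 = -2.7
errors² = [0.09, 0.81, 0.01, 0.0]
MSE = 0.9100/4 = 0.2275

0.2275


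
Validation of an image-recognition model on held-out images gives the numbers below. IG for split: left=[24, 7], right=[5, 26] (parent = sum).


Parent = [29, 33], H_parent = 0.997
H_left = 0.7706 (n=31), H_right = 0.6374 (n=31)
H_children = (31/62)·0.7706 + (31/62)·0.6374 = 0.704
IG = 0.997 - 0.704 = 0.293

0.293


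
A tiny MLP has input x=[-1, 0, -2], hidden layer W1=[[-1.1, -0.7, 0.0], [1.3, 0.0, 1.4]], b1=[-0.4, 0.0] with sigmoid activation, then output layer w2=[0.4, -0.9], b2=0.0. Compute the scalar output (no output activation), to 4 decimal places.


z1[0] = (-1.1)·(-1) + (-0.7)·(0) + (0.0)·(-2) - 0.4 = 0.7
z1[1] = (1.3)·(-1) + (0.0)·(0) + (1.4)·(-2) + 0.0 = -4.1
h = sigmoid(z1) = [0.6682, 0.0163]
output = (0.4)·(0.6682) + (-0.9)·(0.0163) + 0.0 = 0.2526

0.2526


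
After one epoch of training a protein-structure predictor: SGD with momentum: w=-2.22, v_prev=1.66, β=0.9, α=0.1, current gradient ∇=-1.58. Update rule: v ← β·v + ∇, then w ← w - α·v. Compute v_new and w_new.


v_new = 0.9·1.66 - 1.58 = 1.494 - 1.58 = -0.086
w_new = -2.22 - 0.1·-0.086 = -2.22 + 0.0086 = -2.2114

v_new=-0.086, w_new=-2.2114


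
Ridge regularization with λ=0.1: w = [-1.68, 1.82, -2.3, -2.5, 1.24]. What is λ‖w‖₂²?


‖w‖₂² = (-1.68)² + (1.82)² + (-2.3)² + (-2.5)² + (1.24)²
     = 2.8224 + 3.3124 + 5.29 + 6.25 + 1.5376
     = 19.2124
λ·‖w‖₂² = 0.1·19.2124 = 1.92124

1.92124


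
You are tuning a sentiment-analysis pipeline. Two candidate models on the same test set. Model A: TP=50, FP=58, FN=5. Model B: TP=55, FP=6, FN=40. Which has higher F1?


Model A: P=50/108=0.463, R=50/55=0.9091, F1=2PR/(P+R)=2TP/(2TP+FP+FN)=100/163=0.6135
Model B: P=55/61=0.9016, R=55/95=0.5789, F1=2PR/(P+R)=2TP/(2TP+FP+FN)=110/156=0.7051
0.6135 < 0.7051 → Model B

Model B


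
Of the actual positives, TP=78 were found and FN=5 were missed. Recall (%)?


Recall = TP/(TP+FN)
= 78/(78+5)
= 78/83 = 93.98%

93.98%


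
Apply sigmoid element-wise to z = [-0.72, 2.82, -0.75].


σ(-0.72) = 1/(1+e^0.72) = 0.3274
σ(2.82) = 1/(1+e^-2.82) = 0.9437
σ(-0.75) = 1/(1+e^0.75) = 0.3208
result = [0.3274, 0.9437, 0.3208]

[0.3274, 0.9437, 0.3208]


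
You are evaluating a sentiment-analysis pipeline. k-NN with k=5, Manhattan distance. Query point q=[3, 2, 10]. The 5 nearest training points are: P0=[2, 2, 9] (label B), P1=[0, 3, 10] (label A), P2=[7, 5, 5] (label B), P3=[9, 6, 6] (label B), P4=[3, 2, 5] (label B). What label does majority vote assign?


d(q,P0) = 2  (label B)
d(q,P1) = 4  (label A)
d(q,P2) = 12  (label B)
d(q,P3) = 14  (label B)
d(q,P4) = 5  (label B)
Votes: A=1, B=4
Majority → B

B


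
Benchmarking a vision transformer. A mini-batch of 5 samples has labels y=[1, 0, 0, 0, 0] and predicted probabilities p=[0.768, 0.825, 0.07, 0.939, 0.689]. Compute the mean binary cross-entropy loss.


L[0] = -ln(0.768) = 0.264
L[1] = -ln(1-0.825) = -ln(0.175) = 1.743
L[2] = -ln(1-0.07) = -ln(0.93) = 0.0726
L[3] = -ln(1-0.939) = -ln(0.061) = 2.7969
L[4] = -ln(1-0.689) = -ln(0.311) = 1.168
mean = (0.264 + 1.743 + 0.0726 + 2.7969 + 1.168)/5 = 1.2089

1.2089


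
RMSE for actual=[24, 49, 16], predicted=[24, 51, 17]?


MSE = 5/3 = 1.6667
RMSE = √(5/3) = 1.291

1.291


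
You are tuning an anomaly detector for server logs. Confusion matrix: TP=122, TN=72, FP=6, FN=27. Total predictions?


Total = TP + TN + FP + FN
= 122 + 72 + 6 + 27
= 227
(Predicted positive: 128, predicted negative: 99)

227


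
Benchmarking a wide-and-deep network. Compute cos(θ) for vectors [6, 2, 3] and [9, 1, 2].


A·B = 6·9 + 2·1 + 3·2 = 62
‖A‖ = √49 = 7, ‖B‖ = √86 = 9.2736
cos = 62/(√49·√86) = 62/√4214 = 0.9551

0.9551


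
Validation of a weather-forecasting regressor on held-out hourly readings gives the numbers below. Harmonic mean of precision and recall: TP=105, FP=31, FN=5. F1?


Precision = 105/136 = 0.7721
Recall = 105/110 = 0.9545
F1 = 2·P·R/(P+R) = 2·TP/(2·TP+FP+FN) = 210/(210+31+5) = 210/246 = 0.8537

0.8537


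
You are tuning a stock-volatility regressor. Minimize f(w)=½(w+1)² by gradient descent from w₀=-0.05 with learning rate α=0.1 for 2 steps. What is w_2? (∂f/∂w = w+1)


step 1: grad = -0.05+1 = 0.95; w = -0.05 - 0.1·(0.95) = -0.145
step 2: grad = -0.145+1 = 0.855; w = -0.145 - 0.1·(0.855) = -0.2305

-0.2305


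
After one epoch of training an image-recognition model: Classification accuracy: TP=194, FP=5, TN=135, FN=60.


Accuracy = (TP+TN)/(TP+TN+FP+FN)
= (194+135)/(394)
= 329/394 = 83.5%

83.5%


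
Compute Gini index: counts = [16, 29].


Probabilities: [16/45, 29/45] ≈ [0.3556, 0.6444]
Σpᵢ² = (256 + 841)/45² = 1097/2025
Gini = 1 - Σpᵢ² = 1 - 1097/2025 = 0.4583

0.4583


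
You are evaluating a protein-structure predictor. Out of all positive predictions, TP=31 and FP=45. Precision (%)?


Precision = TP/(TP+FP)
= 31/(31+45)
= 31/76 = 40.79%

40.79%


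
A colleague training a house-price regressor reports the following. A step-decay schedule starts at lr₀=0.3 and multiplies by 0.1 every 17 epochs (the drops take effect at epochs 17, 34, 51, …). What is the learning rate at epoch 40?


n_drops = ⌊40/17⌋ = 2
lr = 0.3·0.1^2 = 0.3·0.01 = 0.003

0.003


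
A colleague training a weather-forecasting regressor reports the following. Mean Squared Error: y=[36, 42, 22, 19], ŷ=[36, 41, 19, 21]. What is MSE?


Squared errors: (36-36)²=0, (42-41)²=1, (22-19)²=9, (19-21)²=4
Sum = 14
MSE = 14/4 = 7/2

7/2


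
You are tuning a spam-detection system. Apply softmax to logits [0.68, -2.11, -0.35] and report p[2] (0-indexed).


Exponentials: e^0.68=1.9739, e^-2.11=0.1212, e^-0.35=0.7047
Sum = 2.7998
Softmax = [0.705, 0.0433, 0.2517]
p[2] = 0.7047/2.7998 = 0.2517

0.2517


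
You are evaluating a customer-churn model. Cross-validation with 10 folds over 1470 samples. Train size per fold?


Fold size = 1470/10 = 147
Training per fold = 1470 - 147 = 1323

1323


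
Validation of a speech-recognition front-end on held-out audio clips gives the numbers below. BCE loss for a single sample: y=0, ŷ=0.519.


BCE = -[y·ln(p) + (1-y)·ln(1-p)]
= -0 - 1·ln(1-0.519)
= -ln(0.481) = 0.7319

0.7319


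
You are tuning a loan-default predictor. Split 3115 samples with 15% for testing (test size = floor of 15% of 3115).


Test = ⌊3115·15/100⌋ = 467
Train = 3115 - 467 = 2648

Train: 2648, Test: 467


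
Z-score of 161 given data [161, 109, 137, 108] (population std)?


μ = 128.75, σ = 21.9588
z = (161 - 128.75)/21.9588 = 1.4687

1.4687


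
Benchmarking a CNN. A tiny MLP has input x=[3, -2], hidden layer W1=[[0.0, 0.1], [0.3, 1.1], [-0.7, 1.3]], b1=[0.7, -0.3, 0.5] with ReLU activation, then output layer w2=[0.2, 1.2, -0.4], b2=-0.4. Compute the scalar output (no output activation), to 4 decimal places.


z1[0] = (0.0)·(3) + (0.1)·(-2) + 0.7 = 0.5
z1[1] = (0.3)·(3) + (1.1)·(-2) - 0.3 = -1.6
z1[2] = (-0.7)·(3) + (1.3)·(-2) + 0.5 = -4.2
h = ReLU(z1) = [0.5, 0.0, 0.0]
output = (0.2)·(0.5) + (1.2)·(0.0) + (-0.4)·(0.0) - 0.4 = -0.3

-0.3


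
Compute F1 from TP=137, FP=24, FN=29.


Precision = 137/161 = 0.8509
Recall = 137/166 = 0.8253
F1 = 2·P·R/(P+R) = 2·TP/(2·TP+FP+FN) = 274/(274+24+29) = 274/327 = 0.8379

0.8379


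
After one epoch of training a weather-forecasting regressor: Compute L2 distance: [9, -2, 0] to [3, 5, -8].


d = √((9-3)² + (-2-5)² + (0+ 8)²)
  = √(36 + 49 + 64)
  = √149 = 12.2066

12.2066


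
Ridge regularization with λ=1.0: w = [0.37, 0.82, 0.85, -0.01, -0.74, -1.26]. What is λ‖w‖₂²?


‖w‖₂² = (0.37)² + (0.82)² + (0.85)² + (-0.01)² + (-0.74)² + (-1.26)²
     = 0.1369 + 0.6724 + 0.7225 + 0.0001 + 0.5476 + 1.5876
     = 3.6671
λ·‖w‖₂² = 1.0·3.6671 = 3.6671

3.6671


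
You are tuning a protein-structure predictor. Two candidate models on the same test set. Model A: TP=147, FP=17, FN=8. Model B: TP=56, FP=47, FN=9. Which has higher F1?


Model A: P=147/164=0.8963, R=147/155=0.9484, F1=2PR/(P+R)=2TP/(2TP+FP+FN)=294/319=0.9216
Model B: P=56/103=0.5437, R=56/65=0.8615, F1=2PR/(P+R)=2TP/(2TP+FP+FN)=112/168=0.6667
0.9216 > 0.6667 → Model A

Model A


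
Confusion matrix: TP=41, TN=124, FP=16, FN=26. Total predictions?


Total = TP + TN + FP + FN
= 41 + 124 + 16 + 26
= 207
(Predicted positive: 57, predicted negative: 150)

207


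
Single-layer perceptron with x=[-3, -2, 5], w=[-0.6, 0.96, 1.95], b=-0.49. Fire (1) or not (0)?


z = (-3)·(-0.6) + (-2)·(0.96) + (5)·(1.95) - 0.49
  = 9.14
step(z) = 1 (z≥0)

1


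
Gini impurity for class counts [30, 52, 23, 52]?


Probabilities: [30/157, 52/157, 23/157, 52/157] ≈ [0.1911, 0.3312, 0.1465, 0.3312]
Σpᵢ² = (900 + 2704 + 529 + 2704)/157² = 6837/24649
Gini = 1 - Σpᵢ² = 1 - 6837/24649 = 0.7226

0.7226


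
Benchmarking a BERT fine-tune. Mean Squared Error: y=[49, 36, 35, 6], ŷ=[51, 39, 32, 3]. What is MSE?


Squared errors: (49-51)²=4, (36-39)²=9, (35-32)²=9, (6-3)²=9
Sum = 31
MSE = 31/4 = 31/4

31/4


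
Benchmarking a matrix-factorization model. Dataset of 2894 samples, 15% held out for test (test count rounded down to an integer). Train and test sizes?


Test = ⌊2894·15/100⌋ = 434
Train = 2894 - 434 = 2460

Train: 2460, Test: 434


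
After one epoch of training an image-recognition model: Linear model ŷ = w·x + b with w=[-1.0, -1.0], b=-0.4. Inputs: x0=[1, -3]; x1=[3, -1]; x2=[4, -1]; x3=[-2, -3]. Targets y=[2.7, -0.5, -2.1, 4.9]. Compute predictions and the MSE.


ŷ0 = (-1.0)·(1) + (-1.0)·(-3) - 0.4 = 1.6
ŷ1 = (-1.0)·(3) + (-1.0)·(-1) - 0.4 = -2.4
ŷ2 = (-1.0)·(4) + (-1.0)·(-1) - 0.4 = -3.4
ŷ3 = (-1.0)·(-2) + (-1.0)·(-3) - 0.4 = 4.6
errors² = [1.21, 3.61, 1.69, 0.09]
MSE = 6.6000/4 = 1.65

1.65


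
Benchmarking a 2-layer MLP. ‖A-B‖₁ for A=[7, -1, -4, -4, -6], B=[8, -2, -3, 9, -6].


d = |7-8| + |-1+ 2| + |-4+ 3| + |-4-9| + |-6+ 6|
  = 1 + 1 + 1 + 13 + 0
  = 16

16


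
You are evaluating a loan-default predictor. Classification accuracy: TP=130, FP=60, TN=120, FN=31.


Accuracy = (TP+TN)/(TP+TN+FP+FN)
= (130+120)/(341)
= 250/341 = 73.31%

73.31%


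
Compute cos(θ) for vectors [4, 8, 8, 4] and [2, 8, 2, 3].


A·B = 4·2 + 8·8 + 8·2 + 4·3 = 100
‖A‖ = √160 = 12.6491, ‖B‖ = √81 = 9
cos = 100/(√160·√81) = 100/√12960 = 0.8784

0.8784


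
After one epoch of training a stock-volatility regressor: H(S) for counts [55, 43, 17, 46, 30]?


Probabilities: [55/191, 43/191, 17/191, 46/191, 30/191] ≈ [0.288, 0.2251, 0.089, 0.2408, 0.1571]
H = -((55/191)·log₂(55/191) + (43/191)·log₂(43/191) + (17/191)·log₂(17/191) + (46/191)·log₂(46/191) + (30/191)·log₂(30/191))
  = 2.2262 bits

2.2262 bits


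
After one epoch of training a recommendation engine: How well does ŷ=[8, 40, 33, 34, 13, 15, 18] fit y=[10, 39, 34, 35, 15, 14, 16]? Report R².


ȳ = 23.2857
SS_res = Σ(y-ŷ)² = 16
SS_tot = Σ(y-ȳ)² = 883.43
R² = 1 - SS_res/SS_tot = 1 - 0.0181 = 0.9819

0.9819


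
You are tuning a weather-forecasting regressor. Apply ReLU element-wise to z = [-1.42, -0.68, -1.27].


ReLU(-1.42) = max(0, -1.42) = 0.0
ReLU(-0.68) = max(0, -0.68) = 0.0
ReLU(-1.27) = max(0, -1.27) = 0.0
result = [0.0, 0.0, 0.0]

[0.0, 0.0, 0.0]


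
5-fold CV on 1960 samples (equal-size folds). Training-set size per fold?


Fold size = 1960/5 = 392
Training per fold = 1960 - 392 = 1568

1568


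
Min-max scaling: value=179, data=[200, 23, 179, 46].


min=23, max=200
(179-23)/(200-23) = 156/177 = 0.8814

0.8814


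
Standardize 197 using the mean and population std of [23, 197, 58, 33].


μ = 77.75, σ = 70.0192
z = (197 - 77.75)/70.0192 = 1.7031

1.7031


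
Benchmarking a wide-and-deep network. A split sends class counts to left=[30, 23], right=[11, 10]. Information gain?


Parent = [41, 33], H_parent = 0.9916
H_left = 0.9874 (n=53), H_right = 0.9984 (n=21)
H_children = (53/74)·0.9874 + (21/74)·0.9984 = 0.9905
IG = 0.9916 - 0.9905 = 0.0011

0.0011


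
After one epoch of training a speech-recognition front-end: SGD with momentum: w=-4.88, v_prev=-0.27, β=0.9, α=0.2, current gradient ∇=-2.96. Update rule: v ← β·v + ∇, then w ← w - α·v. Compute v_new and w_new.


v_new = 0.9·-0.27 - 2.96 = -0.243 - 2.96 = -3.203
w_new = -4.88 - 0.2·-3.203 = -4.88 + 0.6406 = -4.2394

v_new=-3.203, w_new=-4.2394


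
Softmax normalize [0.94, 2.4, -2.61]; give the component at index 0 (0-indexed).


Exponentials: e^0.94=2.56, e^2.4=11.0232, e^-2.61=0.0735
Sum = 13.6567
Softmax = [0.1875, 0.8072, 0.0054]
p[0] = 2.56/13.6567 = 0.1875

0.1875


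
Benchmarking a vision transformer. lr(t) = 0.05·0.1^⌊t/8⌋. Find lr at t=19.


n_drops = ⌊19/8⌋ = 2
lr = 0.05·0.1^2 = 0.05·0.01 = 0.0005

0.0005


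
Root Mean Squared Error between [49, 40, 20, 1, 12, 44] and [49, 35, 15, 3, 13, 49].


MSE = 80/6 = 13.3333
RMSE = √(80/6) = 3.6515

3.6515


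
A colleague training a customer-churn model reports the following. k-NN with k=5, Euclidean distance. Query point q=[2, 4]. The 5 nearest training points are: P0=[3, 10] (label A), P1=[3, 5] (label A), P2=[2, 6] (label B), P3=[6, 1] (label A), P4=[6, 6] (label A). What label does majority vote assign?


d(q,P0) = 6.0828  (label A)
d(q,P1) = 1.4142  (label A)
d(q,P2) = 2.0  (label B)
d(q,P3) = 5.0  (label A)
d(q,P4) = 4.4721  (label A)
Votes: A=4, B=1
Majority → A

A


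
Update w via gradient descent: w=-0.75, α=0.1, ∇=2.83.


w_new = w - α·∇
= -0.75 - 0.1·2.83
= -0.75 - 0.283
= -1.033

-1.033


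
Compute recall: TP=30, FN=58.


Recall = TP/(TP+FN)
= 30/(30+58)
= 30/88 = 34.09%

34.09%


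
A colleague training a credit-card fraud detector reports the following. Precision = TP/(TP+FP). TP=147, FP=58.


Precision = TP/(TP+FP)
= 147/(147+58)
= 147/205 = 71.71%

71.71%


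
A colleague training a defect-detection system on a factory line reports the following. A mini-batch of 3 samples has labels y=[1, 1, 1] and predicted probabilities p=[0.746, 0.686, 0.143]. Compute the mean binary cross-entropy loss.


L[0] = -ln(0.746) = 0.293
L[1] = -ln(0.686) = 0.3769
L[2] = -ln(0.143) = 1.9449
mean = (0.293 + 0.3769 + 1.9449)/3 = 0.8716

0.8716


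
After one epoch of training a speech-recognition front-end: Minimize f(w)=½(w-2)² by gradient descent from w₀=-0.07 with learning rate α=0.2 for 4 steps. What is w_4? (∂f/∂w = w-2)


step 1: grad = -0.07-2 = -2.07; w = -0.07 - 0.2·(-2.07) = 0.344
step 2: grad = 0.344-2 = -1.656; w = 0.344 - 0.2·(-1.656) = 0.6752
step 3: grad = 0.6752-2 = -1.3248; w = 0.6752 - 0.2·(-1.3248) = 0.94016
step 4: grad = 0.94016-2 = -1.05984; w = 0.94016 - 0.2·(-1.05984) = 1.152128

1.152128


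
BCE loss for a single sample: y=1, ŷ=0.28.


BCE = -[y·ln(p) + (1-y)·ln(1-p)]
= -1·ln(0.28) - 0
= -ln(0.28) = 1.273

1.273


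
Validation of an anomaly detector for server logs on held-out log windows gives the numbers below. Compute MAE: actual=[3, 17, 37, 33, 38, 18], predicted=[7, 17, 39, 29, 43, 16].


Absolute errors: |3-7|=4, |17-17|=0, |37-39|=2, |33-29|=4, |38-43|=5, |18-16|=2
Sum = 17
MAE = 17/6 = 17/6

17/6


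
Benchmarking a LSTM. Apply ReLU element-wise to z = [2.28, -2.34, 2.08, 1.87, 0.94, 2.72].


ReLU(2.28) = max(0, 2.28) = 2.28
ReLU(-2.34) = max(0, -2.34) = 0.0
ReLU(2.08) = max(0, 2.08) = 2.08
ReLU(1.87) = max(0, 1.87) = 1.87
ReLU(0.94) = max(0, 0.94) = 0.94
ReLU(2.72) = max(0, 2.72) = 2.72
result = [2.28, 0.0, 2.08, 1.87, 0.94, 2.72]

[2.28, 0.0, 2.08, 1.87, 0.94, 2.72]


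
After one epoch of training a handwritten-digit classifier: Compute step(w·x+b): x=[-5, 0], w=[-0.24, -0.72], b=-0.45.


z = (-5)·(-0.24) + (0)·(-0.72) - 0.45
  = 0.75
step(z) = 1 (z≥0)

1


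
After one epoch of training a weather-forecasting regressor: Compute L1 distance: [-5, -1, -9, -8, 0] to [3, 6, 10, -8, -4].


d = |-5-3| + |-1-6| + |-9-10| + |-8+ 8| + |0+ 4|
  = 8 + 7 + 19 + 0 + 4
  = 38

38


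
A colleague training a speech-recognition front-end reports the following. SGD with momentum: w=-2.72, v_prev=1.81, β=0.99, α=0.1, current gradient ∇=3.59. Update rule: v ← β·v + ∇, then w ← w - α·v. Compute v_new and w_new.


v_new = 0.99·1.81 + 3.59 = 1.7919 + 3.59 = 5.3819
w_new = -2.72 - 0.1·5.3819 = -2.72 - 0.53819 = -3.25819

v_new=5.3819, w_new=-3.25819


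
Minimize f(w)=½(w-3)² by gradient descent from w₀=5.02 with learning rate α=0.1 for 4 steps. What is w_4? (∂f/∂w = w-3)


step 1: grad = 5.02-3 = 2.02; w = 5.02 - 0.1·(2.02) = 4.818
step 2: grad = 4.818-3 = 1.818; w = 4.818 - 0.1·(1.818) = 4.6362
step 3: grad = 4.6362-3 = 1.6362; w = 4.6362 - 0.1·(1.6362) = 4.47258
step 4: grad = 4.47258-3 = 1.47258; w = 4.47258 - 0.1·(1.47258) = 4.325322

4.325322


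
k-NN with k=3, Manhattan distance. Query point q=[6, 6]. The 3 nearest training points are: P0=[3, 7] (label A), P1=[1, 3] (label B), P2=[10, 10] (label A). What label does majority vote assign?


d(q,P0) = 4  (label A)
d(q,P1) = 8  (label B)
d(q,P2) = 8  (label A)
Votes: A=2, B=1
Majority → A

A


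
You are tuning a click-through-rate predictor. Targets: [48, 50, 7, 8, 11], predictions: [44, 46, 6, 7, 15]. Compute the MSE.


Squared errors: (48-44)²=16, (50-46)²=16, (7-6)²=1, (8-7)²=1, (11-15)²=16
Sum = 50
MSE = 50/5 = 10

10


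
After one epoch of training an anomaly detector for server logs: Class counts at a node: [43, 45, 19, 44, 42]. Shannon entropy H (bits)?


Probabilities: [43/193, 45/193, 19/193, 44/193, 42/193] ≈ [0.2228, 0.2332, 0.0984, 0.228, 0.2176]
H = -((43/193)·log₂(43/193) + (45/193)·log₂(45/193) + (19/193)·log₂(19/193) + (44/193)·log₂(44/193) + (42/193)·log₂(42/193))
  = 2.2667 bits

2.2667 bits


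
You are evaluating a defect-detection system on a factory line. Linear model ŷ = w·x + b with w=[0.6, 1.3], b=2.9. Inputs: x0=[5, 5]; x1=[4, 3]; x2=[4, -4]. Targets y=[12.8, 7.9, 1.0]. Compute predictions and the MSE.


ŷ0 = (0.6)·(5) + (1.3)·(5) + 2.9 = 12.4
ŷ1 = (0.6)·(4) + (1.3)·(3) + 2.9 = 9.2
ŷ2 = (0.6)·(4) + (1.3)·(-4) + 2.9 = 0.1
errors² = [0.16, 1.69, 0.81]
MSE = 2.6600/3 = 0.8867

0.8867


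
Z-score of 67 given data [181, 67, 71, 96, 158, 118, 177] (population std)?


μ = 124, σ = 44.8681
z = (67 - 124)/44.8681 = -1.2704

-1.2704


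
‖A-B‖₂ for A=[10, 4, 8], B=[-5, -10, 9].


d = √((10+ 5)² + (4+ 10)² + (8-9)²)
  = √(225 + 196 + 1)
  = √422 = 20.5426

20.5426


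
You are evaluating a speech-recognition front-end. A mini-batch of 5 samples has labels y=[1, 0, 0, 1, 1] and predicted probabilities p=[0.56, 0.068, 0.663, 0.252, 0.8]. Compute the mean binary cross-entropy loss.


L[0] = -ln(0.56) = 0.5798
L[1] = -ln(1-0.068) = -ln(0.932) = 0.0704
L[2] = -ln(1-0.663) = -ln(0.337) = 1.0877
L[3] = -ln(0.252) = 1.3783
L[4] = -ln(0.8) = 0.2231
mean = (0.5798 + 0.0704 + 1.0877 + 1.3783 + 0.2231)/5 = 0.6679

0.6679


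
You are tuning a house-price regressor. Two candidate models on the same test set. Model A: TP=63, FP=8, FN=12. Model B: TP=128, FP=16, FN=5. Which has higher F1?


Model A: P=63/71=0.8873, R=63/75=0.84, F1=2PR/(P+R)=2TP/(2TP+FP+FN)=126/146=0.863
Model B: P=128/144=0.8889, R=128/133=0.9624, F1=2PR/(P+R)=2TP/(2TP+FP+FN)=256/277=0.9242
0.863 < 0.9242 → Model B

Model B


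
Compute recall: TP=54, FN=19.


Recall = TP/(TP+FN)
= 54/(54+19)
= 54/73 = 73.97%

73.97%


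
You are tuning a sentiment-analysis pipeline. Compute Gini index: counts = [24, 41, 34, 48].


Probabilities: [24/147, 41/147, 34/147, 48/147] ≈ [0.1633, 0.2789, 0.2313, 0.3265]
Σpᵢ² = (576 + 1681 + 1156 + 2304)/147² = 5717/21609
Gini = 1 - Σpᵢ² = 1 - 5717/21609 = 0.7354

0.7354


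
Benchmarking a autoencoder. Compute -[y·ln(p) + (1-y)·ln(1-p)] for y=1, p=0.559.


BCE = -[y·ln(p) + (1-y)·ln(1-p)]
= -1·ln(0.559) - 0
= -ln(0.559) = 0.5816

0.5816


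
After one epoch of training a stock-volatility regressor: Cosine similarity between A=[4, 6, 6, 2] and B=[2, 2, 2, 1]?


A·B = 4·2 + 6·2 + 6·2 + 2·1 = 34
‖A‖ = √92 = 9.5917, ‖B‖ = √13 = 3.6056
cos = 34/(√92·√13) = 34/√1196 = 0.9831

0.9831


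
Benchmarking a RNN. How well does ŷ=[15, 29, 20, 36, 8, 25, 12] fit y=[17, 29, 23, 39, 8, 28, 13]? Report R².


ȳ = 22.4286
SS_res = Σ(y-ŷ)² = 32
SS_tot = Σ(y-ȳ)² = 675.71
R² = 1 - SS_res/SS_tot = 1 - 0.0474 = 0.9526

0.9526


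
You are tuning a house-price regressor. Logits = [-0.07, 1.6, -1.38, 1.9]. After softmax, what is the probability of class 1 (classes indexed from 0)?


Exponentials: e^-0.07=0.9324, e^1.6=4.953, e^-1.38=0.2516, e^1.9=6.6859
Sum = 12.8229
Softmax = [0.0727, 0.3863, 0.0196, 0.5214]
p[1] = 4.953/12.8229 = 0.3863

0.3863


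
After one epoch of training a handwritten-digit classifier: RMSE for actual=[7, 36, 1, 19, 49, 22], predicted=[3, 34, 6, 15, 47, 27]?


MSE = 90/6 = 15
RMSE = √(90/6) = 3.873

3.873


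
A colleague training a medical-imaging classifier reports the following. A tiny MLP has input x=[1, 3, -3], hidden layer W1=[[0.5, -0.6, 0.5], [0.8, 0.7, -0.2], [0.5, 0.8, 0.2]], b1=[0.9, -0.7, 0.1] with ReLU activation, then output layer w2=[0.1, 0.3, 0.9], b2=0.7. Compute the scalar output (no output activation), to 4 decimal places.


z1[0] = (0.5)·(1) + (-0.6)·(3) + (0.5)·(-3) + 0.9 = -1.9
z1[1] = (0.8)·(1) + (0.7)·(3) + (-0.2)·(-3) - 0.7 = 2.8
z1[2] = (0.5)·(1) + (0.8)·(3) + (0.2)·(-3) + 0.1 = 2.4
h = ReLU(z1) = [0.0, 2.8, 2.4]
output = (0.1)·(0.0) + (0.3)·(2.8) + (0.9)·(2.4) + 0.7 = 3.7

3.7


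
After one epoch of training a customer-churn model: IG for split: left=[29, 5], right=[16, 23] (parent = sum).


Parent = [45, 28], H_parent = 0.9605
H_left = 0.6024 (n=34), H_right = 0.9766 (n=39)
H_children = (34/73)·0.6024 + (39/73)·0.9766 = 0.8023
IG = 0.9605 - 0.8023 = 0.1582

0.1582


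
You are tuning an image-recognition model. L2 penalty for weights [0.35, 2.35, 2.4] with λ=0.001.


‖w‖₂² = (0.35)² + (2.35)² + (2.4)²
     = 0.1225 + 5.5225 + 5.76
     = 11.405
λ·‖w‖₂² = 0.001·11.405 = 0.011405

0.011405


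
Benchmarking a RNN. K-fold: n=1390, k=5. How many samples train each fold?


Fold size = 1390/5 = 278
Training per fold = 1390 - 278 = 1112

1112


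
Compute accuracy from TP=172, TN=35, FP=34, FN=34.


Accuracy = (TP+TN)/(TP+TN+FP+FN)
= (172+35)/(275)
= 207/275 = 75.27%

75.27%


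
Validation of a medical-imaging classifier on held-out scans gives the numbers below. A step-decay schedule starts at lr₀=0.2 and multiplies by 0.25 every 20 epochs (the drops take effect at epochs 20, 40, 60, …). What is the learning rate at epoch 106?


n_drops = ⌊106/20⌋ = 5
lr = 0.2·0.25^5 = 0.2·0.0009765625 = 0.0001953125

0.0001953125


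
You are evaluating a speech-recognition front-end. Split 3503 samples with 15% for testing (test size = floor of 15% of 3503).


Test = ⌊3503·15/100⌋ = 525
Train = 3503 - 525 = 2978

Train: 2978, Test: 525


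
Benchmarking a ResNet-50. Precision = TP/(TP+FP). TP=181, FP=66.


Precision = TP/(TP+FP)
= 181/(181+66)
= 181/247 = 73.28%

73.28%


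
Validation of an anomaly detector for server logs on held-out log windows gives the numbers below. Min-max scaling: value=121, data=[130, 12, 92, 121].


min=12, max=130
(121-12)/(130-12) = 109/118 = 0.9237

0.9237
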